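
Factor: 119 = 7^1*17^1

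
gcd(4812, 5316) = 12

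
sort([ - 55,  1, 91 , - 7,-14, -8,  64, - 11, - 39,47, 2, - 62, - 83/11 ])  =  [ - 62, - 55, - 39,-14, - 11, - 8,  -  83/11, - 7, 1,2, 47,  64, 91]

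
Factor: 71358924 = 2^2 * 3^1*7^1*13^1 *101^1*647^1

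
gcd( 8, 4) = 4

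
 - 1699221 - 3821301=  - 5520522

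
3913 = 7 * 559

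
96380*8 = 771040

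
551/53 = 551/53 = 10.40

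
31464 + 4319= 35783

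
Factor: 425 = 5^2*17^1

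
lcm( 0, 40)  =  0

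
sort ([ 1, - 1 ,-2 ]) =[ - 2, - 1, 1]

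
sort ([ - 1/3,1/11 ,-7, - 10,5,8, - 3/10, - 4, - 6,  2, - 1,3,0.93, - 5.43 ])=[ - 10, - 7,-6, - 5.43, - 4, - 1, - 1/3, - 3/10,1/11,0.93,2, 3, 5,8] 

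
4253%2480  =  1773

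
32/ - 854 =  - 1 + 411/427 = - 0.04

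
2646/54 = 49 = 49.00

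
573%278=17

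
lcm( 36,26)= 468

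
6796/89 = 6796/89 = 76.36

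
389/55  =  7 + 4/55 =7.07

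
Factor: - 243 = -3^5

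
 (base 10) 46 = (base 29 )1h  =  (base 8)56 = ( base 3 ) 1201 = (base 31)1f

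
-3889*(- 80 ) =311120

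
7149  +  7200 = 14349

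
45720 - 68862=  - 23142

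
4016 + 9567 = 13583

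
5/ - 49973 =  - 5/49973 =- 0.00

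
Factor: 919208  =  2^3 * 114901^1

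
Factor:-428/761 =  - 2^2*107^1 * 761^( - 1 )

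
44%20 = 4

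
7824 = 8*978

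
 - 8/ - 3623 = 8/3623   =  0.00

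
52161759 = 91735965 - 39574206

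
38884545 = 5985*6497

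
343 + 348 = 691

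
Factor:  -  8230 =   -  2^1*5^1*823^1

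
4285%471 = 46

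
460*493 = 226780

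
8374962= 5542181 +2832781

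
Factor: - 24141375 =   -  3^3 *5^3*23^1 * 311^1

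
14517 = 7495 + 7022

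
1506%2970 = 1506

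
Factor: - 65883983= - 11^1  *23^1*260411^1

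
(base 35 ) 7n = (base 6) 1124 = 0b100001100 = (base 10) 268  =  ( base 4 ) 10030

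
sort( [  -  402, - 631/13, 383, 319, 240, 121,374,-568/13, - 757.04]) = [  -  757.04, - 402 ,-631/13, - 568/13, 121, 240,  319, 374,383] 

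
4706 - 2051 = 2655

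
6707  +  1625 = 8332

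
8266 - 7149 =1117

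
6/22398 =1/3733  =  0.00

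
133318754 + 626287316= 759606070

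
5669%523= 439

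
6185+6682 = 12867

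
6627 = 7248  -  621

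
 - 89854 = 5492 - 95346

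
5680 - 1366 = 4314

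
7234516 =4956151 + 2278365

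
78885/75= 1051 + 4/5 = 1051.80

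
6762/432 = 15 + 47/72 = 15.65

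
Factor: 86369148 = 2^2*3^2*2399143^1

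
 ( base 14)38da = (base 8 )23410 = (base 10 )9992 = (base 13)4718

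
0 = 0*74422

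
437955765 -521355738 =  - 83399973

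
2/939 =2/939  =  0.00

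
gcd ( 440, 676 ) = 4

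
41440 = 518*80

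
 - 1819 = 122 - 1941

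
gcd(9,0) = 9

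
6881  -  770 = 6111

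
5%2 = 1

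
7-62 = -55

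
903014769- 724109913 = 178904856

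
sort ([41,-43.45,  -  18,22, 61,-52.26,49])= [ - 52.26, - 43.45, - 18,22,41,49,61] 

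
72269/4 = 72269/4  =  18067.25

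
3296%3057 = 239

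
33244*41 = 1363004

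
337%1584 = 337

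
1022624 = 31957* 32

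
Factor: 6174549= 3^4*31^1*2459^1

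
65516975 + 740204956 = 805721931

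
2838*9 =25542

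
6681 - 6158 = 523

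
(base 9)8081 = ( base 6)43201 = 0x1711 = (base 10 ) 5905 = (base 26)8j3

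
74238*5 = 371190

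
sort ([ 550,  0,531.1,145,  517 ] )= [0,145,517,531.1,550 ]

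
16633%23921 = 16633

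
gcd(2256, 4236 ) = 12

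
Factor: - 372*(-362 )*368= 49556352 = 2^7*3^1*23^1*31^1*181^1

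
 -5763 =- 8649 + 2886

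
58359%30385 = 27974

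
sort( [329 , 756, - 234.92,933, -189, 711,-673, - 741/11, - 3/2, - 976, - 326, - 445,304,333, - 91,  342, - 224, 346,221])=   [ - 976, - 673, - 445, - 326, - 234.92, - 224, - 189,-91, - 741/11,-3/2,221,304, 329,333,342,346,711,756,933]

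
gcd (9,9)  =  9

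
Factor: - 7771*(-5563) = 19^1 *409^1*5563^1 = 43230073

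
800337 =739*1083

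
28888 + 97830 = 126718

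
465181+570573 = 1035754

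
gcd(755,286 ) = 1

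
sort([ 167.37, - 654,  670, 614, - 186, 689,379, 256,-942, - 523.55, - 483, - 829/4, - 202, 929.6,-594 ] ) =[ - 942,  -  654, - 594, - 523.55,  -  483, - 829/4, - 202, - 186,  167.37, 256, 379 , 614, 670, 689, 929.6] 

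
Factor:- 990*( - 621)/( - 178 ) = - 3^5*5^1*11^1*23^1*89^(-1)= - 307395/89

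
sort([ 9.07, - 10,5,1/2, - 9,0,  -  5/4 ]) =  [-10, - 9, - 5/4,0, 1/2,5,9.07 ] 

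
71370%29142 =13086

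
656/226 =2 + 102/113 =2.90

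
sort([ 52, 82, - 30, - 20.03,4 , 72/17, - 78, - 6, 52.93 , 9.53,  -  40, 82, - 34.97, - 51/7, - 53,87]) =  [ - 78,- 53 ,-40 , - 34.97, - 30, -20.03, - 51/7, - 6, 4,72/17, 9.53,52, 52.93, 82,82,87 ] 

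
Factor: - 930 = -2^1*3^1*5^1*31^1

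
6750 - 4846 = 1904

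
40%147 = 40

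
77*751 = 57827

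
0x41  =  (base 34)1V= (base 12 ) 55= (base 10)65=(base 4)1001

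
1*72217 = 72217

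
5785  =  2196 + 3589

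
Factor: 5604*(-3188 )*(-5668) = 101261948736 = 2^6*3^1*13^1*109^1*467^1*797^1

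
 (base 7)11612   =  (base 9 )4155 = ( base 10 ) 3047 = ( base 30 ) 3bh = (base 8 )5747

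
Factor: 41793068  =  2^2 * 10448267^1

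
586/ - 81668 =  - 1 + 40541/40834 = -0.01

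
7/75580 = 7/75580= 0.00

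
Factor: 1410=2^1*3^1*5^1*47^1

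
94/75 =94/75 = 1.25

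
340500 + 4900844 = 5241344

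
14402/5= 2880+2/5 =2880.40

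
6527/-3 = - 2176  +  1/3 = - 2175.67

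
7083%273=258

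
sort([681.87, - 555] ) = [ - 555,681.87]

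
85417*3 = 256251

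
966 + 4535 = 5501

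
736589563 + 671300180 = 1407889743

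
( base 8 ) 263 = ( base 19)98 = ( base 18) 9h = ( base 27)6h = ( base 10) 179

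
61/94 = 61/94 = 0.65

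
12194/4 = 6097/2 =3048.50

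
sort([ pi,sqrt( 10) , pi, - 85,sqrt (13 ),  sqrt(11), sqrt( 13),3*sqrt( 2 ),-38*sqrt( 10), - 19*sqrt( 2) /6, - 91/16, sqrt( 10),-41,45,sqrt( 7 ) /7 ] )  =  [ - 38*sqrt ( 10),-85,-41,-91/16  , -19 * sqrt (2) /6,sqrt( 7) /7, pi, pi,sqrt( 10),sqrt(10),sqrt ( 11), sqrt( 13), sqrt( 13 ),3 * sqrt( 2)  ,  45 ] 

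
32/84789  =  32/84789 = 0.00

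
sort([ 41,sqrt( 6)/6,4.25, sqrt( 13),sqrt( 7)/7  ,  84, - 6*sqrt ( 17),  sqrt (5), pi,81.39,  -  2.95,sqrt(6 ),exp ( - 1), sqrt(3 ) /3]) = [ - 6 * sqrt( 17), - 2.95, exp ( - 1) , sqrt( 7 ) /7, sqrt(6)/6 , sqrt(3 ) /3 , sqrt( 5), sqrt (6),pi,  sqrt( 13),4.25,41,81.39,  84]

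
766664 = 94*8156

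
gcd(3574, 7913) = 1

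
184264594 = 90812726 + 93451868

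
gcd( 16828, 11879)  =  7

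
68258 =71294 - 3036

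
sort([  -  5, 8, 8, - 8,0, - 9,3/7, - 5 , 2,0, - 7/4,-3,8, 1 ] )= [ - 9, -8,-5, - 5, - 3,-7/4,0,0,3/7,1, 2, 8, 8,8]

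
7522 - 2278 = 5244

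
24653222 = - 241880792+266534014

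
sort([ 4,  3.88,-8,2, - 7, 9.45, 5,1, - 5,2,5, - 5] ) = [ - 8, - 7, - 5, - 5,1,2,2,3.88, 4, 5,  5,9.45] 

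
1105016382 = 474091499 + 630924883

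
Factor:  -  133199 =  - 11^1*12109^1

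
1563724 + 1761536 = 3325260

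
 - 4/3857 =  - 1 + 3853/3857 = - 0.00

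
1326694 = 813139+513555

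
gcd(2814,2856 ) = 42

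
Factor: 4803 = 3^1 * 1601^1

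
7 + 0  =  7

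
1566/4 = 783/2 = 391.50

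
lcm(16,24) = 48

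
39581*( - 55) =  - 2176955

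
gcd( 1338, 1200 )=6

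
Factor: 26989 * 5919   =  159747891 = 3^1*137^1*197^1*1973^1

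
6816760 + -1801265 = 5015495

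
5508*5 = 27540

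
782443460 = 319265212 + 463178248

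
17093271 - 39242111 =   -  22148840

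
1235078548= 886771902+348306646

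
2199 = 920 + 1279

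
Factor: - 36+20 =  - 2^4  =  - 16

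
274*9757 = 2673418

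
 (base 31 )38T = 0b110001011000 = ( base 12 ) 19B4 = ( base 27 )491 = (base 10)3160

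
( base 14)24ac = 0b1100100011000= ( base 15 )1D84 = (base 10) 6424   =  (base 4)1210120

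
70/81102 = 5/5793 = 0.00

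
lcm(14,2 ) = 14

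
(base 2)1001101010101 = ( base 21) b4e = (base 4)1031111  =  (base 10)4949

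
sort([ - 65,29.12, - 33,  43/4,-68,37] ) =[ - 68, - 65, - 33,  43/4,29.12,37 ]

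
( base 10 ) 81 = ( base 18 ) 49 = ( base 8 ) 121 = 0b1010001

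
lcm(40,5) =40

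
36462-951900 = -915438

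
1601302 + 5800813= 7402115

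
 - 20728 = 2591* ( - 8 )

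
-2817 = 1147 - 3964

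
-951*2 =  - 1902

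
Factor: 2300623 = 13^1*37^1 *4783^1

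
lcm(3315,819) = 69615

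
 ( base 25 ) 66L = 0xF51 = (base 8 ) 7521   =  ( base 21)8IF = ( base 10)3921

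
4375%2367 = 2008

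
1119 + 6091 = 7210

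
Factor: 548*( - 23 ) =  - 12604 = - 2^2*23^1*137^1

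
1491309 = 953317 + 537992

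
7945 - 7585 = 360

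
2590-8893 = - 6303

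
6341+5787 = 12128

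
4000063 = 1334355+2665708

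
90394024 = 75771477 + 14622547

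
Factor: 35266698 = 2^1*3^3*19^1*37^1*929^1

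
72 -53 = 19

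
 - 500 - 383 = -883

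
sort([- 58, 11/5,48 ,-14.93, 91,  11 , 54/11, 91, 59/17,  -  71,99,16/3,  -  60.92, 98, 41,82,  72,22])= [ - 71,-60.92,  -  58, - 14.93,  11/5, 59/17, 54/11,16/3, 11 , 22,41, 48, 72,  82,91 , 91, 98, 99]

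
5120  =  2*2560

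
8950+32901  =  41851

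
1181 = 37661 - 36480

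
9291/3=3097 = 3097.00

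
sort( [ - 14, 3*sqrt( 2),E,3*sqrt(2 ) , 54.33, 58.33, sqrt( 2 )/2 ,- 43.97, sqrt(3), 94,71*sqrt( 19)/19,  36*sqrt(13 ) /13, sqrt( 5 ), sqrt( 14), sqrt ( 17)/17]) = [ - 43.97, - 14, sqrt( 17)/17, sqrt(2 )/2, sqrt( 3 ), sqrt( 5 ) , E,sqrt( 14),  3 * sqrt( 2 ),  3*sqrt(2),36*sqrt(13) /13,  71* sqrt ( 19 ) /19,54.33, 58.33,94]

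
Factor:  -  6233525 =  -  5^2*249341^1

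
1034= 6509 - 5475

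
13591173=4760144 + 8831029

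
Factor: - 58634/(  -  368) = 29317/184 =2^(- 3 )*19^1*23^ (  -  1)*1543^1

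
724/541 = 724/541 = 1.34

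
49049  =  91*539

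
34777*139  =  4834003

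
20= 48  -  28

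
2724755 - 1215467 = 1509288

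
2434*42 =102228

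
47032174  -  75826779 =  - 28794605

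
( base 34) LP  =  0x2e3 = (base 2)1011100011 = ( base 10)739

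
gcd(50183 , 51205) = 7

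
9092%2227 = 184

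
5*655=3275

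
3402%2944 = 458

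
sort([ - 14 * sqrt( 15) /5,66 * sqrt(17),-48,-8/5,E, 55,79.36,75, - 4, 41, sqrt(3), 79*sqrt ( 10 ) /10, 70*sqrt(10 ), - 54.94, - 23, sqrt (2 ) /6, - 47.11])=[ - 54.94, - 48, - 47.11 , - 23 , - 14*sqrt(15 )/5,- 4, - 8/5,sqrt(2) /6,sqrt( 3), E,79*sqrt( 10 ) /10,41, 55,75,79.36,70*sqrt(10),  66 * sqrt(17) ]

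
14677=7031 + 7646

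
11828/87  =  11828/87 = 135.95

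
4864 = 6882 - 2018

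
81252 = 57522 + 23730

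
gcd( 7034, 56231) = 1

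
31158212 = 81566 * 382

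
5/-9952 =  - 1 + 9947/9952 = - 0.00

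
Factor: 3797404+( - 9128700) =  - 5331296 = - 2^5*166603^1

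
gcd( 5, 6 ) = 1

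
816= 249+567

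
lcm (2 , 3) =6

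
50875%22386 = 6103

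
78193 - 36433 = 41760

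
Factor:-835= - 5^1*167^1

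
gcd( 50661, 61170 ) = 3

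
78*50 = 3900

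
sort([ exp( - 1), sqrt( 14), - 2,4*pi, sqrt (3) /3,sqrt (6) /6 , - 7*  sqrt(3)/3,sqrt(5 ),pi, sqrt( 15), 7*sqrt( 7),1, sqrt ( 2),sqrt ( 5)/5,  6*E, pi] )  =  [ - 7*sqrt( 3) /3, - 2,exp( - 1 ),sqrt(6)/6,sqrt( 5) /5, sqrt(3) /3 , 1 , sqrt(2), sqrt (5), pi,pi,sqrt(14), sqrt( 15),4*pi , 6  *  E,7 * sqrt( 7) ] 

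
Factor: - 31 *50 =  -2^1*5^2*31^1 = - 1550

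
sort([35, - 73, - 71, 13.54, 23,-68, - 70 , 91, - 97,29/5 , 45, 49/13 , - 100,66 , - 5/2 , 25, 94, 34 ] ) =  [ - 100 , - 97,-73, - 71, - 70, - 68 , - 5/2, 49/13,29/5  ,  13.54 , 23,  25, 34,35,45, 66, 91, 94]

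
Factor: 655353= 3^2 * 72817^1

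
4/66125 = 4/66125 = 0.00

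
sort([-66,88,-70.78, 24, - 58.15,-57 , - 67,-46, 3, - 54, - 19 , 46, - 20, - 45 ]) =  [ - 70.78,-67,-66,-58.15,  -  57,-54,-46,-45,-20,-19 , 3,24,46, 88 ]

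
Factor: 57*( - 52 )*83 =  - 246012 = - 2^2*3^1 * 13^1*19^1*83^1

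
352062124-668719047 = -316656923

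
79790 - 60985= 18805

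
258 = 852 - 594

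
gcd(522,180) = 18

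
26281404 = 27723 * 948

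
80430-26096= 54334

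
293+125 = 418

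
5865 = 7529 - 1664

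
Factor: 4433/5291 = 31^1*37^( - 1) = 31/37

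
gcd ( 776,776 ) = 776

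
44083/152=290 + 3/152 = 290.02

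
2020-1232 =788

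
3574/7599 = 3574/7599 = 0.47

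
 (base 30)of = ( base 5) 10420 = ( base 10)735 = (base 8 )1337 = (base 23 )18m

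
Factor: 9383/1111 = 853/101 = 101^ ( - 1 ) * 853^1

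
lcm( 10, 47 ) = 470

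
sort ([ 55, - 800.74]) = [ - 800.74, 55]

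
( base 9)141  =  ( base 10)118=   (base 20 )5I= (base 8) 166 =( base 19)64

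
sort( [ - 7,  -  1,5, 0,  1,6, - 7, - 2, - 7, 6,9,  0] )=[ - 7, - 7, - 7, - 2, - 1, 0 , 0,1, 5,  6,  6,  9]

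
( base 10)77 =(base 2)1001101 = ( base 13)5C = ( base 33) 2b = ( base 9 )85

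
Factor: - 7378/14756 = -1/2 = - 2^( - 1)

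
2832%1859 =973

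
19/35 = 19/35 = 0.54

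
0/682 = 0 = 0.00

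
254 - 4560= -4306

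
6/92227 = 6/92227 = 0.00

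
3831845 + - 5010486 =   -  1178641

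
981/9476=981/9476 = 0.10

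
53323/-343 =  - 156  +  185/343 = - 155.46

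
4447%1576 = 1295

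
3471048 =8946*388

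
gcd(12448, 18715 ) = 1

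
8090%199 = 130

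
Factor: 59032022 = 2^1*7^1 * 4216573^1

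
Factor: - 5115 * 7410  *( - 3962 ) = 150168318300  =  2^2 * 3^2*5^2*7^1*11^1*13^1*19^1*31^1* 283^1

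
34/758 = 17/379= 0.04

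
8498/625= 8498/625  =  13.60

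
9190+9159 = 18349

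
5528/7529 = 5528/7529  =  0.73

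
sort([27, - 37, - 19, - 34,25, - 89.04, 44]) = [ - 89.04, - 37, - 34 , - 19, 25, 27,44 ] 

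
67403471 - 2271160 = 65132311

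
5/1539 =5/1539 = 0.00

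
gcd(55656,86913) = 9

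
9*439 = 3951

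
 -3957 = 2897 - 6854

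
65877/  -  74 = -891+57/74 = - 890.23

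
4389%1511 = 1367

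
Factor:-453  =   - 3^1 * 151^1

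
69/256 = 69/256 = 0.27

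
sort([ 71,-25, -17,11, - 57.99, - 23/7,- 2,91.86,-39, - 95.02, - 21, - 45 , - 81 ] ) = [ - 95.02, - 81 , - 57.99, - 45, - 39, - 25, - 21,  -  17, - 23/7,-2,  11, 71, 91.86]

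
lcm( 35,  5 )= 35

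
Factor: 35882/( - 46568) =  - 2^ (-2)*7^1*11^1*233^1*5821^( - 1) =- 17941/23284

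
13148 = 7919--5229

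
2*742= 1484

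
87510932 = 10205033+77305899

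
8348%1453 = 1083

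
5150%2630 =2520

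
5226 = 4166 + 1060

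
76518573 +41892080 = 118410653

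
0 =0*74965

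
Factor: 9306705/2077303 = 3^1*5^1*43^1*47^1*307^1*2077303^( -1)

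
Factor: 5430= 2^1 *3^1 * 5^1 * 181^1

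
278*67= 18626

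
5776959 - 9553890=-3776931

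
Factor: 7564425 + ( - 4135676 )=3428749=61^1*56209^1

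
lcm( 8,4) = 8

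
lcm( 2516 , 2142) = 158508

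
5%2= 1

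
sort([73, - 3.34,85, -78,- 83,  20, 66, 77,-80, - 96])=[ - 96, - 83, - 80, - 78,- 3.34, 20, 66, 73, 77,85] 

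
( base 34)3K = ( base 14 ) 8A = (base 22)5C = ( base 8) 172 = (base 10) 122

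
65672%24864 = 15944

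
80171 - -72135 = 152306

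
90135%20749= 7139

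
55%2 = 1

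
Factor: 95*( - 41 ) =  - 3895 = - 5^1*19^1*41^1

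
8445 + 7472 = 15917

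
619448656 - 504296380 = 115152276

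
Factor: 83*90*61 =455670 = 2^1*3^2*5^1*61^1*83^1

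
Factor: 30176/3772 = 8 = 2^3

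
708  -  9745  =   - 9037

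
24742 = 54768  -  30026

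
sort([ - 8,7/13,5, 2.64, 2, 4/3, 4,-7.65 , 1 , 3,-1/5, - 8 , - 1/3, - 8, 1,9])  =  [ - 8,-8, - 8,-7.65,-1/3, - 1/5, 7/13,1,1, 4/3,2, 2.64,3,4,5,9] 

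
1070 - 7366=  - 6296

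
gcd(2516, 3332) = 68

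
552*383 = 211416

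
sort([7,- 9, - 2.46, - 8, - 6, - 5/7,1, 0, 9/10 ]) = [ - 9, -8, - 6, - 2.46 , - 5/7, 0, 9/10, 1,7]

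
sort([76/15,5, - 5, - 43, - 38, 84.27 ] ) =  [-43, - 38, - 5,5, 76/15, 84.27 ] 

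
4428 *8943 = 39599604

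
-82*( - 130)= 10660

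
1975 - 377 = 1598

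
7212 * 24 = 173088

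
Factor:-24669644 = -2^2 * 6167411^1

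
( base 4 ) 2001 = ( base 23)5e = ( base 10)129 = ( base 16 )81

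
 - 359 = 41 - 400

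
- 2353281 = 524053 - 2877334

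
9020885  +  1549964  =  10570849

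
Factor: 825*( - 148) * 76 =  -9279600 = -2^4 * 3^1*5^2*11^1*19^1 * 37^1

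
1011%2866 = 1011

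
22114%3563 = 736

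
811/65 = 12 + 31/65 = 12.48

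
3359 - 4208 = - 849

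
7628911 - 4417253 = 3211658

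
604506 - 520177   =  84329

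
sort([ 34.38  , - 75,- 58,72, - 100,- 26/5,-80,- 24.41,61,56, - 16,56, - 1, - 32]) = [ - 100,  -  80,-75, - 58,  -  32,  -  24.41 , - 16,-26/5,- 1,34.38,56, 56,  61 , 72 ]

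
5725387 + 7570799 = 13296186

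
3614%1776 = 62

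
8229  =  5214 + 3015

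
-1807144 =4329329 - 6136473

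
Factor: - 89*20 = - 2^2*5^1 * 89^1 = - 1780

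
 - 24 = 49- 73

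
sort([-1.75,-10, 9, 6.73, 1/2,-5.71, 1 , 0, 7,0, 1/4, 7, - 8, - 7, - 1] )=[- 10,- 8, - 7, - 5.71,-1.75, - 1, 0, 0, 1/4,  1/2, 1, 6.73, 7,7, 9] 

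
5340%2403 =534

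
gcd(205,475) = 5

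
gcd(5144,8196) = 4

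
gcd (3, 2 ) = 1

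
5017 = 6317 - 1300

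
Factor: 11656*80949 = 943541544= 2^3*3^1*11^2*31^1*47^1*223^1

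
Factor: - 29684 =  - 2^2*41^1*181^1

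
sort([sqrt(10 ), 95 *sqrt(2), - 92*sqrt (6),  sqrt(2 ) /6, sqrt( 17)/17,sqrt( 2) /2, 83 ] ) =[ - 92*sqrt(6 ),sqrt(2)/6,sqrt(17)/17,sqrt( 2 ) /2 , sqrt( 10 ), 83, 95*sqrt( 2)]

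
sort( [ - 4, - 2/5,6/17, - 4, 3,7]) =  [ - 4,  -  4 , - 2/5, 6/17,3,7]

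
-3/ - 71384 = 3/71384  =  0.00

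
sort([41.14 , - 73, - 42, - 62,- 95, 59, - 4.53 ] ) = [ - 95, - 73, - 62,-42,  -  4.53,41.14,59 ]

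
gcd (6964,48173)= 1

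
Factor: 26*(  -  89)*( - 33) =2^1*3^1*11^1*13^1*89^1 = 76362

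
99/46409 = 9/4219= 0.00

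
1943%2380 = 1943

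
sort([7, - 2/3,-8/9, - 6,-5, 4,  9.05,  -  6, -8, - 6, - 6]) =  [ - 8,-6, - 6, -6, - 6, - 5,-8/9, - 2/3 , 4,7,9.05]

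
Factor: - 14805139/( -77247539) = 14805139^1 * 77247539^( - 1)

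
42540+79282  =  121822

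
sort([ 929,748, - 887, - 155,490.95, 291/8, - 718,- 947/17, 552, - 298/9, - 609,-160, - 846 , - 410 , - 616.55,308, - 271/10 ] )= [-887, - 846, - 718 , - 616.55,-609, - 410, - 160, - 155, - 947/17 ,-298/9,-271/10,291/8,308, 490.95 , 552,748,929]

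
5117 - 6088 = -971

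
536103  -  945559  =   -409456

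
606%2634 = 606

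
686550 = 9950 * 69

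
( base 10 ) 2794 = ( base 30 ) 334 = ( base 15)C64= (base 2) 101011101010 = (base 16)AEA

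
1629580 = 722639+906941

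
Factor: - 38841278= -2^1*7^1*109^1*25453^1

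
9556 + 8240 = 17796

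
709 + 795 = 1504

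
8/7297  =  8/7297 = 0.00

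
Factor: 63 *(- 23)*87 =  - 126063 = - 3^3*7^1  *23^1 * 29^1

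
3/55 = 3/55 = 0.05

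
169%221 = 169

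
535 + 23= 558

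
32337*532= 17203284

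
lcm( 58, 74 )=2146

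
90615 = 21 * 4315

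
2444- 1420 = 1024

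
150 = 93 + 57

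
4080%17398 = 4080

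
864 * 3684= 3182976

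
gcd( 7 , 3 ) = 1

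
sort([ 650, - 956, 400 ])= [ - 956, 400, 650]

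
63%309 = 63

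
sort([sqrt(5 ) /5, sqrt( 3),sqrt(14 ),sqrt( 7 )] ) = [sqrt( 5 )/5,sqrt( 3 )  ,  sqrt(7), sqrt( 14)]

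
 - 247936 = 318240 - 566176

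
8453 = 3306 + 5147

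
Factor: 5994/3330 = 3^2*5^(-1 ) =9/5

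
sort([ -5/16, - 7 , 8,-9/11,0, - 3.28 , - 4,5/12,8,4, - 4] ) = [-7 , - 4 ,-4, - 3.28, - 9/11,- 5/16, 0,5/12,4,8,8] 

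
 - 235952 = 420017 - 655969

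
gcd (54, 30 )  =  6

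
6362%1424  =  666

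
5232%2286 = 660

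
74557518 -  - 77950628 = 152508146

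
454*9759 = 4430586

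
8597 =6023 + 2574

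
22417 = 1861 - -20556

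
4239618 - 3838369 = 401249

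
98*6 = 588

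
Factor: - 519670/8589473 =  - 2^1 * 5^1 * 157^1*331^1 * 8589473^( - 1)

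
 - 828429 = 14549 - 842978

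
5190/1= 5190   =  5190.00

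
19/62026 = 19/62026 =0.00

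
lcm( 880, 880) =880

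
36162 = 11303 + 24859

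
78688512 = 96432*816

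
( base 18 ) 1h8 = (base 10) 638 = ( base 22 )170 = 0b1001111110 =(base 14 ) 338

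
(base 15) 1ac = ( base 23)gj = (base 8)603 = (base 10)387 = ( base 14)1d9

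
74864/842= 88+384/421 = 88.91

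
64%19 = 7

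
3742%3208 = 534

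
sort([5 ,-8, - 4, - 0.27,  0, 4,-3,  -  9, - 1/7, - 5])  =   [ - 9, - 8,-5, - 4,-3, - 0.27, - 1/7, 0,4, 5 ]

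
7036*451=3173236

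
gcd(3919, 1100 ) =1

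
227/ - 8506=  - 1+ 8279/8506= - 0.03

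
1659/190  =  1659/190 =8.73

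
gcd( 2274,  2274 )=2274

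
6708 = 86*78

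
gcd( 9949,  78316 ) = 1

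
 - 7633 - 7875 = - 15508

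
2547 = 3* 849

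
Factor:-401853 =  - 3^1*29^1*31^1*149^1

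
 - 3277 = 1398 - 4675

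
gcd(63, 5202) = 9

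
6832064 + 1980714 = 8812778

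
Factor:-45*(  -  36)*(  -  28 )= - 45360 =- 2^4*3^4*5^1 * 7^1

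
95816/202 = 474  +  34/101= 474.34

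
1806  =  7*258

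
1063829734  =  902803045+161026689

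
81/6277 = 81/6277 = 0.01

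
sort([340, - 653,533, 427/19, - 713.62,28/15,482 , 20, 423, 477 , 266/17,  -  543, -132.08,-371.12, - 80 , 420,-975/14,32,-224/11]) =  [ - 713.62,-653 , - 543,-371.12, - 132.08 , - 80,-975/14,-224/11,28/15,266/17,20 , 427/19,32,340,420, 423,477,482,533]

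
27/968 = 27/968 = 0.03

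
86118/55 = 1565+ 43/55 = 1565.78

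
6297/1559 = 4 + 61/1559 = 4.04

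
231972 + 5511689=5743661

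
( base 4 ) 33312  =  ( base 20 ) 2AE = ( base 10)1014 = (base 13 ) 600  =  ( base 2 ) 1111110110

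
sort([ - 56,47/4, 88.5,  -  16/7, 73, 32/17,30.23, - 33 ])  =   [- 56 , - 33, - 16/7,32/17, 47/4, 30.23,  73, 88.5 ]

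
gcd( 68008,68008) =68008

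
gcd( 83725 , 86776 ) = 1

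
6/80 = 3/40 =0.07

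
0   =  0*45692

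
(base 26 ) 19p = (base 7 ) 2504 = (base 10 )935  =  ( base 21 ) 22b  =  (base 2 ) 1110100111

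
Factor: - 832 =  - 2^6*13^1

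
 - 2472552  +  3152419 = 679867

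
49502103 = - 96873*( - 511 ) 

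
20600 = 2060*10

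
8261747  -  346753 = 7914994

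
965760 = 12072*80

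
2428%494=452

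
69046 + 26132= 95178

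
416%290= 126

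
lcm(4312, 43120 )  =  43120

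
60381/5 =60381/5 = 12076.20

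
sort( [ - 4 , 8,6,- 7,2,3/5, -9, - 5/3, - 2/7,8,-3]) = [- 9, - 7, - 4 , - 3, - 5/3, - 2/7 , 3/5,2,6,  8 , 8 ]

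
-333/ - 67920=111/22640 =0.00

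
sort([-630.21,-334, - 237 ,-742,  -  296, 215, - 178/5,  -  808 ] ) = [  -  808,-742, - 630.21, - 334,-296,-237, - 178/5, 215 ]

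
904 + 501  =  1405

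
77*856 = 65912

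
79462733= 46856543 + 32606190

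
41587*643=26740441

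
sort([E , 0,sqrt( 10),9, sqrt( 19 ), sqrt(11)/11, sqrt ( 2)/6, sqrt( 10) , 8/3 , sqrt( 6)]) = [0, sqrt( 2 )/6, sqrt( 11) /11 , sqrt( 6), 8/3, E, sqrt(10 ) , sqrt( 10 ), sqrt ( 19), 9]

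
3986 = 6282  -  2296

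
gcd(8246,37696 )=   1178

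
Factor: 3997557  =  3^2*444173^1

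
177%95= 82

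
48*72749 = 3491952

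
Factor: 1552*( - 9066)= - 14070432 = - 2^5*3^1*97^1*1511^1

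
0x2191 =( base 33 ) 7TD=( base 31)8T6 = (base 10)8593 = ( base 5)233333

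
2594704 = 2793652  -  198948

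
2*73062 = 146124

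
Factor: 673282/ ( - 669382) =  - 7^( - 1)*137^( - 1 ) * 227^1*349^( - 1)*1483^1 = -336641/334691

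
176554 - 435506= -258952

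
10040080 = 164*61220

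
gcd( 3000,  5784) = 24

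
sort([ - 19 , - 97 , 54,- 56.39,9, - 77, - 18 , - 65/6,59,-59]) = [ - 97, - 77, - 59, - 56.39, - 19, - 18, - 65/6, 9, 54, 59] 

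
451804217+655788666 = 1107592883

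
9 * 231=2079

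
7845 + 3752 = 11597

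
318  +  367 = 685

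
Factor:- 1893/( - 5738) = 2^( - 1)*3^1 * 19^(-1 )*151^(-1 ) * 631^1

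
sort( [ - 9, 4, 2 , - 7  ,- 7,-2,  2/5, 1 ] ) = [-9,-7 , - 7 , - 2, 2/5, 1, 2, 4 ] 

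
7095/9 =2365/3 = 788.33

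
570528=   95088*6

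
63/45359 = 63/45359 = 0.00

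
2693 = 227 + 2466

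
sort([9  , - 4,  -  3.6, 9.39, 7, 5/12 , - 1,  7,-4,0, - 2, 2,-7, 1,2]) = [ -7, - 4,-4, - 3.6, - 2 ,-1,  0, 5/12 , 1, 2, 2,  7, 7, 9,9.39]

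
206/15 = 13 + 11/15=13.73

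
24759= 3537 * 7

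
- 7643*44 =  - 336292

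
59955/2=59955/2 = 29977.50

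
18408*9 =165672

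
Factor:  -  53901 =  - 3^2*53^1 *113^1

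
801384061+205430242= 1006814303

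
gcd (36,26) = 2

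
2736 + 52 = 2788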